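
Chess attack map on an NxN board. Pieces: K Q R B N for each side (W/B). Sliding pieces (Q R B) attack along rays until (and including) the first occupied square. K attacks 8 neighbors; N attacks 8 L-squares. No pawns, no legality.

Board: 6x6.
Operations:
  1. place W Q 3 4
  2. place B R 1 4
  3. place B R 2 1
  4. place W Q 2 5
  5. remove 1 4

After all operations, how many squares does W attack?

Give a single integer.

Answer: 24

Derivation:
Op 1: place WQ@(3,4)
Op 2: place BR@(1,4)
Op 3: place BR@(2,1)
Op 4: place WQ@(2,5)
Op 5: remove (1,4)
Per-piece attacks for W:
  WQ@(2,5): attacks (2,4) (2,3) (2,2) (2,1) (3,5) (4,5) (5,5) (1,5) (0,5) (3,4) (1,4) (0,3) [ray(0,-1) blocked at (2,1); ray(1,-1) blocked at (3,4)]
  WQ@(3,4): attacks (3,5) (3,3) (3,2) (3,1) (3,0) (4,4) (5,4) (2,4) (1,4) (0,4) (4,5) (4,3) (5,2) (2,5) (2,3) (1,2) (0,1) [ray(-1,1) blocked at (2,5)]
Union (24 distinct): (0,1) (0,3) (0,4) (0,5) (1,2) (1,4) (1,5) (2,1) (2,2) (2,3) (2,4) (2,5) (3,0) (3,1) (3,2) (3,3) (3,4) (3,5) (4,3) (4,4) (4,5) (5,2) (5,4) (5,5)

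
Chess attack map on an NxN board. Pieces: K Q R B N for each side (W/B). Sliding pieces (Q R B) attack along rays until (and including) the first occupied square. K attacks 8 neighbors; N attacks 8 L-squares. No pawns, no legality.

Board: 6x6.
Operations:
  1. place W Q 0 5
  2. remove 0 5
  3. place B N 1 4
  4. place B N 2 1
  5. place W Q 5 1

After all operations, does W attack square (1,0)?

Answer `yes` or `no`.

Answer: no

Derivation:
Op 1: place WQ@(0,5)
Op 2: remove (0,5)
Op 3: place BN@(1,4)
Op 4: place BN@(2,1)
Op 5: place WQ@(5,1)
Per-piece attacks for W:
  WQ@(5,1): attacks (5,2) (5,3) (5,4) (5,5) (5,0) (4,1) (3,1) (2,1) (4,2) (3,3) (2,4) (1,5) (4,0) [ray(-1,0) blocked at (2,1)]
W attacks (1,0): no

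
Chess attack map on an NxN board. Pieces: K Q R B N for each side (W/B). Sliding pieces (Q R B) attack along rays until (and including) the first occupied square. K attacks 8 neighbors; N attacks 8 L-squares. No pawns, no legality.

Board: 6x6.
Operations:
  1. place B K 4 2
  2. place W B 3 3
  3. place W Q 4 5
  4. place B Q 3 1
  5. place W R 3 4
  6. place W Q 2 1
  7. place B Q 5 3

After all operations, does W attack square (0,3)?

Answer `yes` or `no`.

Answer: yes

Derivation:
Op 1: place BK@(4,2)
Op 2: place WB@(3,3)
Op 3: place WQ@(4,5)
Op 4: place BQ@(3,1)
Op 5: place WR@(3,4)
Op 6: place WQ@(2,1)
Op 7: place BQ@(5,3)
Per-piece attacks for W:
  WQ@(2,1): attacks (2,2) (2,3) (2,4) (2,5) (2,0) (3,1) (1,1) (0,1) (3,2) (4,3) (5,4) (3,0) (1,2) (0,3) (1,0) [ray(1,0) blocked at (3,1)]
  WB@(3,3): attacks (4,4) (5,5) (4,2) (2,4) (1,5) (2,2) (1,1) (0,0) [ray(1,-1) blocked at (4,2)]
  WR@(3,4): attacks (3,5) (3,3) (4,4) (5,4) (2,4) (1,4) (0,4) [ray(0,-1) blocked at (3,3)]
  WQ@(4,5): attacks (4,4) (4,3) (4,2) (5,5) (3,5) (2,5) (1,5) (0,5) (5,4) (3,4) [ray(0,-1) blocked at (4,2); ray(-1,-1) blocked at (3,4)]
W attacks (0,3): yes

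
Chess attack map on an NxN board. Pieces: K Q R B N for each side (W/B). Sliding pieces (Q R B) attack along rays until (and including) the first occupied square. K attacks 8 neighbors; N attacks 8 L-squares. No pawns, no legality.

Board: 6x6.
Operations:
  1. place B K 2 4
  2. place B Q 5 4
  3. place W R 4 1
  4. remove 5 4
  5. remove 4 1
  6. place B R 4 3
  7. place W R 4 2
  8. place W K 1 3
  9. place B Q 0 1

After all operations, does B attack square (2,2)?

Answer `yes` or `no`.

Answer: no

Derivation:
Op 1: place BK@(2,4)
Op 2: place BQ@(5,4)
Op 3: place WR@(4,1)
Op 4: remove (5,4)
Op 5: remove (4,1)
Op 6: place BR@(4,3)
Op 7: place WR@(4,2)
Op 8: place WK@(1,3)
Op 9: place BQ@(0,1)
Per-piece attacks for B:
  BQ@(0,1): attacks (0,2) (0,3) (0,4) (0,5) (0,0) (1,1) (2,1) (3,1) (4,1) (5,1) (1,2) (2,3) (3,4) (4,5) (1,0)
  BK@(2,4): attacks (2,5) (2,3) (3,4) (1,4) (3,5) (3,3) (1,5) (1,3)
  BR@(4,3): attacks (4,4) (4,5) (4,2) (5,3) (3,3) (2,3) (1,3) [ray(0,-1) blocked at (4,2); ray(-1,0) blocked at (1,3)]
B attacks (2,2): no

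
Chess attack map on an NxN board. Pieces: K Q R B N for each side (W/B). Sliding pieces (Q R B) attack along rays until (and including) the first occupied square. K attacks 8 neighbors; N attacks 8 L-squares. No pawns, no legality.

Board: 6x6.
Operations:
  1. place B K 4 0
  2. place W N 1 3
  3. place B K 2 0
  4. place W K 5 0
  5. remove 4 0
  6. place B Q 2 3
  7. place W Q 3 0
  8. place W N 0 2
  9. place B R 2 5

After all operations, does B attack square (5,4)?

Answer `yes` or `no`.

Op 1: place BK@(4,0)
Op 2: place WN@(1,3)
Op 3: place BK@(2,0)
Op 4: place WK@(5,0)
Op 5: remove (4,0)
Op 6: place BQ@(2,3)
Op 7: place WQ@(3,0)
Op 8: place WN@(0,2)
Op 9: place BR@(2,5)
Per-piece attacks for B:
  BK@(2,0): attacks (2,1) (3,0) (1,0) (3,1) (1,1)
  BQ@(2,3): attacks (2,4) (2,5) (2,2) (2,1) (2,0) (3,3) (4,3) (5,3) (1,3) (3,4) (4,5) (3,2) (4,1) (5,0) (1,4) (0,5) (1,2) (0,1) [ray(0,1) blocked at (2,5); ray(0,-1) blocked at (2,0); ray(-1,0) blocked at (1,3); ray(1,-1) blocked at (5,0)]
  BR@(2,5): attacks (2,4) (2,3) (3,5) (4,5) (5,5) (1,5) (0,5) [ray(0,-1) blocked at (2,3)]
B attacks (5,4): no

Answer: no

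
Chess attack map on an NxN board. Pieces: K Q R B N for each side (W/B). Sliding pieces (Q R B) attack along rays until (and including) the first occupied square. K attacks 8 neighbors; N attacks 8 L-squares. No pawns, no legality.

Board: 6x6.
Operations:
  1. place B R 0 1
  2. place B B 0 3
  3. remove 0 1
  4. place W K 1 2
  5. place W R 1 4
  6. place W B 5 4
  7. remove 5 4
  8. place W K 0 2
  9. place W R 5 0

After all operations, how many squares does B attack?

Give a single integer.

Answer: 2

Derivation:
Op 1: place BR@(0,1)
Op 2: place BB@(0,3)
Op 3: remove (0,1)
Op 4: place WK@(1,2)
Op 5: place WR@(1,4)
Op 6: place WB@(5,4)
Op 7: remove (5,4)
Op 8: place WK@(0,2)
Op 9: place WR@(5,0)
Per-piece attacks for B:
  BB@(0,3): attacks (1,4) (1,2) [ray(1,1) blocked at (1,4); ray(1,-1) blocked at (1,2)]
Union (2 distinct): (1,2) (1,4)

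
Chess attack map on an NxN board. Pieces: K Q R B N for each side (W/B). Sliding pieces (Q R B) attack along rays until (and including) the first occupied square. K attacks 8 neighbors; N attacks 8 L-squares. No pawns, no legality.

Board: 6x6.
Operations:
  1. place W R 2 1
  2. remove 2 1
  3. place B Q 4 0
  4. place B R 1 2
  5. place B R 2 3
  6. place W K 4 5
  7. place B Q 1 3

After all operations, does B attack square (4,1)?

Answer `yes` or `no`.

Answer: yes

Derivation:
Op 1: place WR@(2,1)
Op 2: remove (2,1)
Op 3: place BQ@(4,0)
Op 4: place BR@(1,2)
Op 5: place BR@(2,3)
Op 6: place WK@(4,5)
Op 7: place BQ@(1,3)
Per-piece attacks for B:
  BR@(1,2): attacks (1,3) (1,1) (1,0) (2,2) (3,2) (4,2) (5,2) (0,2) [ray(0,1) blocked at (1,3)]
  BQ@(1,3): attacks (1,4) (1,5) (1,2) (2,3) (0,3) (2,4) (3,5) (2,2) (3,1) (4,0) (0,4) (0,2) [ray(0,-1) blocked at (1,2); ray(1,0) blocked at (2,3); ray(1,-1) blocked at (4,0)]
  BR@(2,3): attacks (2,4) (2,5) (2,2) (2,1) (2,0) (3,3) (4,3) (5,3) (1,3) [ray(-1,0) blocked at (1,3)]
  BQ@(4,0): attacks (4,1) (4,2) (4,3) (4,4) (4,5) (5,0) (3,0) (2,0) (1,0) (0,0) (5,1) (3,1) (2,2) (1,3) [ray(0,1) blocked at (4,5); ray(-1,1) blocked at (1,3)]
B attacks (4,1): yes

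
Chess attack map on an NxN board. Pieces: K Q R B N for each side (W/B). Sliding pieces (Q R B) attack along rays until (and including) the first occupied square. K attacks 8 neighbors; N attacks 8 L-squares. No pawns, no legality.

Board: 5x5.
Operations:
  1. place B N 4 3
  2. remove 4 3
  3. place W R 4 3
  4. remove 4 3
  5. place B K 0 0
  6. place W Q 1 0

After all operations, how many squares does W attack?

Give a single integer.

Answer: 12

Derivation:
Op 1: place BN@(4,3)
Op 2: remove (4,3)
Op 3: place WR@(4,3)
Op 4: remove (4,3)
Op 5: place BK@(0,0)
Op 6: place WQ@(1,0)
Per-piece attacks for W:
  WQ@(1,0): attacks (1,1) (1,2) (1,3) (1,4) (2,0) (3,0) (4,0) (0,0) (2,1) (3,2) (4,3) (0,1) [ray(-1,0) blocked at (0,0)]
Union (12 distinct): (0,0) (0,1) (1,1) (1,2) (1,3) (1,4) (2,0) (2,1) (3,0) (3,2) (4,0) (4,3)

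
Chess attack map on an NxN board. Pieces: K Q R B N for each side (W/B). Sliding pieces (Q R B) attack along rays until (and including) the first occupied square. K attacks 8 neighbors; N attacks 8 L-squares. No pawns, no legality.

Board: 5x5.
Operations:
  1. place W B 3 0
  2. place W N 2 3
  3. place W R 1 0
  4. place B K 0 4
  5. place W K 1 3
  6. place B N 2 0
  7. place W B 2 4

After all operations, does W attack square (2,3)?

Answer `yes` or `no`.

Answer: yes

Derivation:
Op 1: place WB@(3,0)
Op 2: place WN@(2,3)
Op 3: place WR@(1,0)
Op 4: place BK@(0,4)
Op 5: place WK@(1,3)
Op 6: place BN@(2,0)
Op 7: place WB@(2,4)
Per-piece attacks for W:
  WR@(1,0): attacks (1,1) (1,2) (1,3) (2,0) (0,0) [ray(0,1) blocked at (1,3); ray(1,0) blocked at (2,0)]
  WK@(1,3): attacks (1,4) (1,2) (2,3) (0,3) (2,4) (2,2) (0,4) (0,2)
  WN@(2,3): attacks (4,4) (0,4) (3,1) (4,2) (1,1) (0,2)
  WB@(2,4): attacks (3,3) (4,2) (1,3) [ray(-1,-1) blocked at (1,3)]
  WB@(3,0): attacks (4,1) (2,1) (1,2) (0,3)
W attacks (2,3): yes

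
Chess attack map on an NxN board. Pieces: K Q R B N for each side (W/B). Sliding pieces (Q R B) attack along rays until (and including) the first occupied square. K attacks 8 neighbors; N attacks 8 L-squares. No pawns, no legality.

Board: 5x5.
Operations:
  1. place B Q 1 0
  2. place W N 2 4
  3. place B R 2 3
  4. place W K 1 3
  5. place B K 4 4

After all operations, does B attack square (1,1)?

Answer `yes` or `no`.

Answer: yes

Derivation:
Op 1: place BQ@(1,0)
Op 2: place WN@(2,4)
Op 3: place BR@(2,3)
Op 4: place WK@(1,3)
Op 5: place BK@(4,4)
Per-piece attacks for B:
  BQ@(1,0): attacks (1,1) (1,2) (1,3) (2,0) (3,0) (4,0) (0,0) (2,1) (3,2) (4,3) (0,1) [ray(0,1) blocked at (1,3)]
  BR@(2,3): attacks (2,4) (2,2) (2,1) (2,0) (3,3) (4,3) (1,3) [ray(0,1) blocked at (2,4); ray(-1,0) blocked at (1,3)]
  BK@(4,4): attacks (4,3) (3,4) (3,3)
B attacks (1,1): yes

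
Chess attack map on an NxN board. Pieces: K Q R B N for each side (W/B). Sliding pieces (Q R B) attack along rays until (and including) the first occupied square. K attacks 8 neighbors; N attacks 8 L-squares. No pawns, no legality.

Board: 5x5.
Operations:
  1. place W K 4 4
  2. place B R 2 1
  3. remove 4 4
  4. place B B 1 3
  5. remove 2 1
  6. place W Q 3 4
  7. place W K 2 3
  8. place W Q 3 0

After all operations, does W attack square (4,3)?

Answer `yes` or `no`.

Op 1: place WK@(4,4)
Op 2: place BR@(2,1)
Op 3: remove (4,4)
Op 4: place BB@(1,3)
Op 5: remove (2,1)
Op 6: place WQ@(3,4)
Op 7: place WK@(2,3)
Op 8: place WQ@(3,0)
Per-piece attacks for W:
  WK@(2,3): attacks (2,4) (2,2) (3,3) (1,3) (3,4) (3,2) (1,4) (1,2)
  WQ@(3,0): attacks (3,1) (3,2) (3,3) (3,4) (4,0) (2,0) (1,0) (0,0) (4,1) (2,1) (1,2) (0,3) [ray(0,1) blocked at (3,4)]
  WQ@(3,4): attacks (3,3) (3,2) (3,1) (3,0) (4,4) (2,4) (1,4) (0,4) (4,3) (2,3) [ray(0,-1) blocked at (3,0); ray(-1,-1) blocked at (2,3)]
W attacks (4,3): yes

Answer: yes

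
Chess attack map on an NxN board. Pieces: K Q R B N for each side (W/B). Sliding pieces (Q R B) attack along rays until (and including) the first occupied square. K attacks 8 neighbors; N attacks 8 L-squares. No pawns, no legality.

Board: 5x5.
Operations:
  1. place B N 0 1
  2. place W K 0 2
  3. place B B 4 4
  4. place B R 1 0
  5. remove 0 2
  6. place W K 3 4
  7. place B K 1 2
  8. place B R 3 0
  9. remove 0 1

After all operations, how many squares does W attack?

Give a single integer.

Op 1: place BN@(0,1)
Op 2: place WK@(0,2)
Op 3: place BB@(4,4)
Op 4: place BR@(1,0)
Op 5: remove (0,2)
Op 6: place WK@(3,4)
Op 7: place BK@(1,2)
Op 8: place BR@(3,0)
Op 9: remove (0,1)
Per-piece attacks for W:
  WK@(3,4): attacks (3,3) (4,4) (2,4) (4,3) (2,3)
Union (5 distinct): (2,3) (2,4) (3,3) (4,3) (4,4)

Answer: 5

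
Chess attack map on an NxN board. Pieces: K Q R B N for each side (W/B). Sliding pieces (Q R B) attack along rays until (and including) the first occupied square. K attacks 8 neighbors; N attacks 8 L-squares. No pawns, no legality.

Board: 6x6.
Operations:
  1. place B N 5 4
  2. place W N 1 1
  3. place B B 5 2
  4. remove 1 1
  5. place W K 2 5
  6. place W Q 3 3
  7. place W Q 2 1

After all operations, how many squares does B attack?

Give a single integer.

Op 1: place BN@(5,4)
Op 2: place WN@(1,1)
Op 3: place BB@(5,2)
Op 4: remove (1,1)
Op 5: place WK@(2,5)
Op 6: place WQ@(3,3)
Op 7: place WQ@(2,1)
Per-piece attacks for B:
  BB@(5,2): attacks (4,3) (3,4) (2,5) (4,1) (3,0) [ray(-1,1) blocked at (2,5)]
  BN@(5,4): attacks (3,5) (4,2) (3,3)
Union (8 distinct): (2,5) (3,0) (3,3) (3,4) (3,5) (4,1) (4,2) (4,3)

Answer: 8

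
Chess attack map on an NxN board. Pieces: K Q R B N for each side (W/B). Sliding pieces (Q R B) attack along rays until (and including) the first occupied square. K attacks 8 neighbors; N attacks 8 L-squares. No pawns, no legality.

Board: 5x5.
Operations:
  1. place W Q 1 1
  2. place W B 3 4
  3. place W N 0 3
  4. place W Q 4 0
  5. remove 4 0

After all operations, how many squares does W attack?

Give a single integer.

Answer: 18

Derivation:
Op 1: place WQ@(1,1)
Op 2: place WB@(3,4)
Op 3: place WN@(0,3)
Op 4: place WQ@(4,0)
Op 5: remove (4,0)
Per-piece attacks for W:
  WN@(0,3): attacks (2,4) (1,1) (2,2)
  WQ@(1,1): attacks (1,2) (1,3) (1,4) (1,0) (2,1) (3,1) (4,1) (0,1) (2,2) (3,3) (4,4) (2,0) (0,2) (0,0)
  WB@(3,4): attacks (4,3) (2,3) (1,2) (0,1)
Union (18 distinct): (0,0) (0,1) (0,2) (1,0) (1,1) (1,2) (1,3) (1,4) (2,0) (2,1) (2,2) (2,3) (2,4) (3,1) (3,3) (4,1) (4,3) (4,4)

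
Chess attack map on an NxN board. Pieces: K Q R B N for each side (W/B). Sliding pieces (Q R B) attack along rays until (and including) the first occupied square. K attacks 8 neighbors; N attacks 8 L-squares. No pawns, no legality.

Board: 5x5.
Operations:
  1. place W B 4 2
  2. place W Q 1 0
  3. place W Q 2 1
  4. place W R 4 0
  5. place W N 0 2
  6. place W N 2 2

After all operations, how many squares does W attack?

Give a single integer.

Answer: 22

Derivation:
Op 1: place WB@(4,2)
Op 2: place WQ@(1,0)
Op 3: place WQ@(2,1)
Op 4: place WR@(4,0)
Op 5: place WN@(0,2)
Op 6: place WN@(2,2)
Per-piece attacks for W:
  WN@(0,2): attacks (1,4) (2,3) (1,0) (2,1)
  WQ@(1,0): attacks (1,1) (1,2) (1,3) (1,4) (2,0) (3,0) (4,0) (0,0) (2,1) (0,1) [ray(1,0) blocked at (4,0); ray(1,1) blocked at (2,1)]
  WQ@(2,1): attacks (2,2) (2,0) (3,1) (4,1) (1,1) (0,1) (3,2) (4,3) (3,0) (1,2) (0,3) (1,0) [ray(0,1) blocked at (2,2); ray(-1,-1) blocked at (1,0)]
  WN@(2,2): attacks (3,4) (4,3) (1,4) (0,3) (3,0) (4,1) (1,0) (0,1)
  WR@(4,0): attacks (4,1) (4,2) (3,0) (2,0) (1,0) [ray(0,1) blocked at (4,2); ray(-1,0) blocked at (1,0)]
  WB@(4,2): attacks (3,3) (2,4) (3,1) (2,0)
Union (22 distinct): (0,0) (0,1) (0,3) (1,0) (1,1) (1,2) (1,3) (1,4) (2,0) (2,1) (2,2) (2,3) (2,4) (3,0) (3,1) (3,2) (3,3) (3,4) (4,0) (4,1) (4,2) (4,3)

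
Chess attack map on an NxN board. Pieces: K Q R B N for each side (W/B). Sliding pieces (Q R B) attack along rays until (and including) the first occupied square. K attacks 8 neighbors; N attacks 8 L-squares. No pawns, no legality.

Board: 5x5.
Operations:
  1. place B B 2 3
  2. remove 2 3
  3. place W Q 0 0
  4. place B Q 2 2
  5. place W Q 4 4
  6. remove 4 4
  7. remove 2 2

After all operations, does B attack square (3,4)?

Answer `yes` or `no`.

Op 1: place BB@(2,3)
Op 2: remove (2,3)
Op 3: place WQ@(0,0)
Op 4: place BQ@(2,2)
Op 5: place WQ@(4,4)
Op 6: remove (4,4)
Op 7: remove (2,2)
Per-piece attacks for B:
B attacks (3,4): no

Answer: no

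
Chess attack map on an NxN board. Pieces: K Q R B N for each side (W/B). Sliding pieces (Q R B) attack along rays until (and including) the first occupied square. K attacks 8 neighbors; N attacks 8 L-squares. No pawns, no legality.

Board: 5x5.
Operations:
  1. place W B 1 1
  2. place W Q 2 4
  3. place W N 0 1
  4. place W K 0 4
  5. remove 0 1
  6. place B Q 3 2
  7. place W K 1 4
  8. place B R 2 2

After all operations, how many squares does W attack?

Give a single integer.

Op 1: place WB@(1,1)
Op 2: place WQ@(2,4)
Op 3: place WN@(0,1)
Op 4: place WK@(0,4)
Op 5: remove (0,1)
Op 6: place BQ@(3,2)
Op 7: place WK@(1,4)
Op 8: place BR@(2,2)
Per-piece attacks for W:
  WK@(0,4): attacks (0,3) (1,4) (1,3)
  WB@(1,1): attacks (2,2) (2,0) (0,2) (0,0) [ray(1,1) blocked at (2,2)]
  WK@(1,4): attacks (1,3) (2,4) (0,4) (2,3) (0,3)
  WQ@(2,4): attacks (2,3) (2,2) (3,4) (4,4) (1,4) (3,3) (4,2) (1,3) (0,2) [ray(0,-1) blocked at (2,2); ray(-1,0) blocked at (1,4)]
Union (14 distinct): (0,0) (0,2) (0,3) (0,4) (1,3) (1,4) (2,0) (2,2) (2,3) (2,4) (3,3) (3,4) (4,2) (4,4)

Answer: 14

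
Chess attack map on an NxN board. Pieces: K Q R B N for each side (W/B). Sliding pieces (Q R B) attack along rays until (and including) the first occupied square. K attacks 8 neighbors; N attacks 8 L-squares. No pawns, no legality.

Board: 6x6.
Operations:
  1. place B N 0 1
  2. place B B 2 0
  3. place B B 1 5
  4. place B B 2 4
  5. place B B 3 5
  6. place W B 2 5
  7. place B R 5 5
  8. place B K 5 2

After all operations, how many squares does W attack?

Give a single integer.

Answer: 5

Derivation:
Op 1: place BN@(0,1)
Op 2: place BB@(2,0)
Op 3: place BB@(1,5)
Op 4: place BB@(2,4)
Op 5: place BB@(3,5)
Op 6: place WB@(2,5)
Op 7: place BR@(5,5)
Op 8: place BK@(5,2)
Per-piece attacks for W:
  WB@(2,5): attacks (3,4) (4,3) (5,2) (1,4) (0,3) [ray(1,-1) blocked at (5,2)]
Union (5 distinct): (0,3) (1,4) (3,4) (4,3) (5,2)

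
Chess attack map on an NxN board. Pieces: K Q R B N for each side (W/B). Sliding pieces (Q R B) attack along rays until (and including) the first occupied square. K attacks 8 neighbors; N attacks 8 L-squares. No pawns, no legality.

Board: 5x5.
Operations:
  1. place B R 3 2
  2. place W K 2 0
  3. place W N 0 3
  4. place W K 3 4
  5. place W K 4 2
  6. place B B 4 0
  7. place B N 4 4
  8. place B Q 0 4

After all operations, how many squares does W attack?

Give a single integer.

Op 1: place BR@(3,2)
Op 2: place WK@(2,0)
Op 3: place WN@(0,3)
Op 4: place WK@(3,4)
Op 5: place WK@(4,2)
Op 6: place BB@(4,0)
Op 7: place BN@(4,4)
Op 8: place BQ@(0,4)
Per-piece attacks for W:
  WN@(0,3): attacks (2,4) (1,1) (2,2)
  WK@(2,0): attacks (2,1) (3,0) (1,0) (3,1) (1,1)
  WK@(3,4): attacks (3,3) (4,4) (2,4) (4,3) (2,3)
  WK@(4,2): attacks (4,3) (4,1) (3,2) (3,3) (3,1)
Union (13 distinct): (1,0) (1,1) (2,1) (2,2) (2,3) (2,4) (3,0) (3,1) (3,2) (3,3) (4,1) (4,3) (4,4)

Answer: 13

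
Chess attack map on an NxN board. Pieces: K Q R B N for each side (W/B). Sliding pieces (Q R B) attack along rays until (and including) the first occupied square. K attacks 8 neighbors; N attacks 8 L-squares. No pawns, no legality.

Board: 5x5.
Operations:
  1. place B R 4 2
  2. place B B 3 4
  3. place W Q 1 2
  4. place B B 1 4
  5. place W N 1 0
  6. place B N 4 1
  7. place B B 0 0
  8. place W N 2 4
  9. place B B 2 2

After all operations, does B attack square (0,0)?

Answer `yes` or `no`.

Answer: yes

Derivation:
Op 1: place BR@(4,2)
Op 2: place BB@(3,4)
Op 3: place WQ@(1,2)
Op 4: place BB@(1,4)
Op 5: place WN@(1,0)
Op 6: place BN@(4,1)
Op 7: place BB@(0,0)
Op 8: place WN@(2,4)
Op 9: place BB@(2,2)
Per-piece attacks for B:
  BB@(0,0): attacks (1,1) (2,2) [ray(1,1) blocked at (2,2)]
  BB@(1,4): attacks (2,3) (3,2) (4,1) (0,3) [ray(1,-1) blocked at (4,1)]
  BB@(2,2): attacks (3,3) (4,4) (3,1) (4,0) (1,3) (0,4) (1,1) (0,0) [ray(-1,-1) blocked at (0,0)]
  BB@(3,4): attacks (4,3) (2,3) (1,2) [ray(-1,-1) blocked at (1,2)]
  BN@(4,1): attacks (3,3) (2,2) (2,0)
  BR@(4,2): attacks (4,3) (4,4) (4,1) (3,2) (2,2) [ray(0,-1) blocked at (4,1); ray(-1,0) blocked at (2,2)]
B attacks (0,0): yes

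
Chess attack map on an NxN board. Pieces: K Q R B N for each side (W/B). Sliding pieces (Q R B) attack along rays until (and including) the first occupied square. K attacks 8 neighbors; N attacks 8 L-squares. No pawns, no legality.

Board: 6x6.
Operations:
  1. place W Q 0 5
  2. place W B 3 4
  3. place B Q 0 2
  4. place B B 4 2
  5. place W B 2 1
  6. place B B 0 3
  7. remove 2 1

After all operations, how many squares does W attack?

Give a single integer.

Op 1: place WQ@(0,5)
Op 2: place WB@(3,4)
Op 3: place BQ@(0,2)
Op 4: place BB@(4,2)
Op 5: place WB@(2,1)
Op 6: place BB@(0,3)
Op 7: remove (2,1)
Per-piece attacks for W:
  WQ@(0,5): attacks (0,4) (0,3) (1,5) (2,5) (3,5) (4,5) (5,5) (1,4) (2,3) (3,2) (4,1) (5,0) [ray(0,-1) blocked at (0,3)]
  WB@(3,4): attacks (4,5) (4,3) (5,2) (2,5) (2,3) (1,2) (0,1)
Union (16 distinct): (0,1) (0,3) (0,4) (1,2) (1,4) (1,5) (2,3) (2,5) (3,2) (3,5) (4,1) (4,3) (4,5) (5,0) (5,2) (5,5)

Answer: 16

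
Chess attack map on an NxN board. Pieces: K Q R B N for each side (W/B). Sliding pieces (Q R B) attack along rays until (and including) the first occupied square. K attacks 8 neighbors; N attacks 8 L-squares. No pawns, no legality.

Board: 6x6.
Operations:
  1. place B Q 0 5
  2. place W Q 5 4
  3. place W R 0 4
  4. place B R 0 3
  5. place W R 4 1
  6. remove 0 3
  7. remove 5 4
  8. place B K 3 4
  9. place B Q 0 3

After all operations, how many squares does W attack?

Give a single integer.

Answer: 15

Derivation:
Op 1: place BQ@(0,5)
Op 2: place WQ@(5,4)
Op 3: place WR@(0,4)
Op 4: place BR@(0,3)
Op 5: place WR@(4,1)
Op 6: remove (0,3)
Op 7: remove (5,4)
Op 8: place BK@(3,4)
Op 9: place BQ@(0,3)
Per-piece attacks for W:
  WR@(0,4): attacks (0,5) (0,3) (1,4) (2,4) (3,4) [ray(0,1) blocked at (0,5); ray(0,-1) blocked at (0,3); ray(1,0) blocked at (3,4)]
  WR@(4,1): attacks (4,2) (4,3) (4,4) (4,5) (4,0) (5,1) (3,1) (2,1) (1,1) (0,1)
Union (15 distinct): (0,1) (0,3) (0,5) (1,1) (1,4) (2,1) (2,4) (3,1) (3,4) (4,0) (4,2) (4,3) (4,4) (4,5) (5,1)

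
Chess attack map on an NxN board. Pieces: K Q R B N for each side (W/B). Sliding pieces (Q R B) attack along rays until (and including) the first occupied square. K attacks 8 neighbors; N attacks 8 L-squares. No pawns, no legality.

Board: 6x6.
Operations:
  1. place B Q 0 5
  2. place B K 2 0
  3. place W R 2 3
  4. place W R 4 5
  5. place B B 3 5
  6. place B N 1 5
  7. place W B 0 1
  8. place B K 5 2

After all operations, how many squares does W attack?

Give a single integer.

Op 1: place BQ@(0,5)
Op 2: place BK@(2,0)
Op 3: place WR@(2,3)
Op 4: place WR@(4,5)
Op 5: place BB@(3,5)
Op 6: place BN@(1,5)
Op 7: place WB@(0,1)
Op 8: place BK@(5,2)
Per-piece attacks for W:
  WB@(0,1): attacks (1,2) (2,3) (1,0) [ray(1,1) blocked at (2,3)]
  WR@(2,3): attacks (2,4) (2,5) (2,2) (2,1) (2,0) (3,3) (4,3) (5,3) (1,3) (0,3) [ray(0,-1) blocked at (2,0)]
  WR@(4,5): attacks (4,4) (4,3) (4,2) (4,1) (4,0) (5,5) (3,5) [ray(-1,0) blocked at (3,5)]
Union (19 distinct): (0,3) (1,0) (1,2) (1,3) (2,0) (2,1) (2,2) (2,3) (2,4) (2,5) (3,3) (3,5) (4,0) (4,1) (4,2) (4,3) (4,4) (5,3) (5,5)

Answer: 19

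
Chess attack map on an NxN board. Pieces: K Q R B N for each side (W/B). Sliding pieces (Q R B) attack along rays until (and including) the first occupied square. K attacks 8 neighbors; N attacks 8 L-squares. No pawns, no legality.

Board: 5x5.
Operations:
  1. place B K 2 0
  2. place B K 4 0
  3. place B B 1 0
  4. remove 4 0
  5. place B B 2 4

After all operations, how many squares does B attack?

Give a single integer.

Op 1: place BK@(2,0)
Op 2: place BK@(4,0)
Op 3: place BB@(1,0)
Op 4: remove (4,0)
Op 5: place BB@(2,4)
Per-piece attacks for B:
  BB@(1,0): attacks (2,1) (3,2) (4,3) (0,1)
  BK@(2,0): attacks (2,1) (3,0) (1,0) (3,1) (1,1)
  BB@(2,4): attacks (3,3) (4,2) (1,3) (0,2)
Union (12 distinct): (0,1) (0,2) (1,0) (1,1) (1,3) (2,1) (3,0) (3,1) (3,2) (3,3) (4,2) (4,3)

Answer: 12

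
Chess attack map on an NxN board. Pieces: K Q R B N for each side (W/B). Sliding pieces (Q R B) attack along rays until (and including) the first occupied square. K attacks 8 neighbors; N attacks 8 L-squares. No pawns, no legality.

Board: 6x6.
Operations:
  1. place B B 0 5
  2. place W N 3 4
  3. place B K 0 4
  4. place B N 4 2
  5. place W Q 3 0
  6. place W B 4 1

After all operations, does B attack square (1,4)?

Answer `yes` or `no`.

Op 1: place BB@(0,5)
Op 2: place WN@(3,4)
Op 3: place BK@(0,4)
Op 4: place BN@(4,2)
Op 5: place WQ@(3,0)
Op 6: place WB@(4,1)
Per-piece attacks for B:
  BK@(0,4): attacks (0,5) (0,3) (1,4) (1,5) (1,3)
  BB@(0,5): attacks (1,4) (2,3) (3,2) (4,1) [ray(1,-1) blocked at (4,1)]
  BN@(4,2): attacks (5,4) (3,4) (2,3) (5,0) (3,0) (2,1)
B attacks (1,4): yes

Answer: yes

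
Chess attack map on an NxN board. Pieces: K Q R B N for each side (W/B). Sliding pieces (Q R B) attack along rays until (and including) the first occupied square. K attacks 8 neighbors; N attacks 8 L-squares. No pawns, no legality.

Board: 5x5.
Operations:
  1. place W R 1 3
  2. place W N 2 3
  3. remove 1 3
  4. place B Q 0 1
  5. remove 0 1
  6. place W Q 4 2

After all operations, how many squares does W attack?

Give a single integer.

Answer: 15

Derivation:
Op 1: place WR@(1,3)
Op 2: place WN@(2,3)
Op 3: remove (1,3)
Op 4: place BQ@(0,1)
Op 5: remove (0,1)
Op 6: place WQ@(4,2)
Per-piece attacks for W:
  WN@(2,3): attacks (4,4) (0,4) (3,1) (4,2) (1,1) (0,2)
  WQ@(4,2): attacks (4,3) (4,4) (4,1) (4,0) (3,2) (2,2) (1,2) (0,2) (3,3) (2,4) (3,1) (2,0)
Union (15 distinct): (0,2) (0,4) (1,1) (1,2) (2,0) (2,2) (2,4) (3,1) (3,2) (3,3) (4,0) (4,1) (4,2) (4,3) (4,4)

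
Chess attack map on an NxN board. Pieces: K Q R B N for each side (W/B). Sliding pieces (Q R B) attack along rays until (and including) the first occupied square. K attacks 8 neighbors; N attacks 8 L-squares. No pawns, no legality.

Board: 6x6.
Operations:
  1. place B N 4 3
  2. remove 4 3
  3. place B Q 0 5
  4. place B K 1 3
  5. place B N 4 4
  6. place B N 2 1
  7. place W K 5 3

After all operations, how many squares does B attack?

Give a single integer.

Op 1: place BN@(4,3)
Op 2: remove (4,3)
Op 3: place BQ@(0,5)
Op 4: place BK@(1,3)
Op 5: place BN@(4,4)
Op 6: place BN@(2,1)
Op 7: place WK@(5,3)
Per-piece attacks for B:
  BQ@(0,5): attacks (0,4) (0,3) (0,2) (0,1) (0,0) (1,5) (2,5) (3,5) (4,5) (5,5) (1,4) (2,3) (3,2) (4,1) (5,0)
  BK@(1,3): attacks (1,4) (1,2) (2,3) (0,3) (2,4) (2,2) (0,4) (0,2)
  BN@(2,1): attacks (3,3) (4,2) (1,3) (0,2) (4,0) (0,0)
  BN@(4,4): attacks (2,5) (5,2) (3,2) (2,3)
Union (23 distinct): (0,0) (0,1) (0,2) (0,3) (0,4) (1,2) (1,3) (1,4) (1,5) (2,2) (2,3) (2,4) (2,5) (3,2) (3,3) (3,5) (4,0) (4,1) (4,2) (4,5) (5,0) (5,2) (5,5)

Answer: 23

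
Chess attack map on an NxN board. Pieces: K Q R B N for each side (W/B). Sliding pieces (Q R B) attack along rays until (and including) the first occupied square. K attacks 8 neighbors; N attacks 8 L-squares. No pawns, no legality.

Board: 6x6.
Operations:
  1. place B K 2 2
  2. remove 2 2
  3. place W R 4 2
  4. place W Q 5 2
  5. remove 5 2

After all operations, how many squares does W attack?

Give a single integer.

Answer: 10

Derivation:
Op 1: place BK@(2,2)
Op 2: remove (2,2)
Op 3: place WR@(4,2)
Op 4: place WQ@(5,2)
Op 5: remove (5,2)
Per-piece attacks for W:
  WR@(4,2): attacks (4,3) (4,4) (4,5) (4,1) (4,0) (5,2) (3,2) (2,2) (1,2) (0,2)
Union (10 distinct): (0,2) (1,2) (2,2) (3,2) (4,0) (4,1) (4,3) (4,4) (4,5) (5,2)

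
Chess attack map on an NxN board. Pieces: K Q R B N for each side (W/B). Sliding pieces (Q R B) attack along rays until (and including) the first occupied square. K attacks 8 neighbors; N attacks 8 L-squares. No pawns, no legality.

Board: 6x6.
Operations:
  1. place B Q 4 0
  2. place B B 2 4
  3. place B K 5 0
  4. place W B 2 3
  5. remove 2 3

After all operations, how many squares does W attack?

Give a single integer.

Op 1: place BQ@(4,0)
Op 2: place BB@(2,4)
Op 3: place BK@(5,0)
Op 4: place WB@(2,3)
Op 5: remove (2,3)
Per-piece attacks for W:
Union (0 distinct): (none)

Answer: 0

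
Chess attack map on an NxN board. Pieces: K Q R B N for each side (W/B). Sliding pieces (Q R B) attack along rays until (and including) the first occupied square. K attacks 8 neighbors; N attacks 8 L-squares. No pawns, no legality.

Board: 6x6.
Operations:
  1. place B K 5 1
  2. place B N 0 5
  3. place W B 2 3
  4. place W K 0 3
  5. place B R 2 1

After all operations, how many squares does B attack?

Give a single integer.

Answer: 14

Derivation:
Op 1: place BK@(5,1)
Op 2: place BN@(0,5)
Op 3: place WB@(2,3)
Op 4: place WK@(0,3)
Op 5: place BR@(2,1)
Per-piece attacks for B:
  BN@(0,5): attacks (1,3) (2,4)
  BR@(2,1): attacks (2,2) (2,3) (2,0) (3,1) (4,1) (5,1) (1,1) (0,1) [ray(0,1) blocked at (2,3); ray(1,0) blocked at (5,1)]
  BK@(5,1): attacks (5,2) (5,0) (4,1) (4,2) (4,0)
Union (14 distinct): (0,1) (1,1) (1,3) (2,0) (2,2) (2,3) (2,4) (3,1) (4,0) (4,1) (4,2) (5,0) (5,1) (5,2)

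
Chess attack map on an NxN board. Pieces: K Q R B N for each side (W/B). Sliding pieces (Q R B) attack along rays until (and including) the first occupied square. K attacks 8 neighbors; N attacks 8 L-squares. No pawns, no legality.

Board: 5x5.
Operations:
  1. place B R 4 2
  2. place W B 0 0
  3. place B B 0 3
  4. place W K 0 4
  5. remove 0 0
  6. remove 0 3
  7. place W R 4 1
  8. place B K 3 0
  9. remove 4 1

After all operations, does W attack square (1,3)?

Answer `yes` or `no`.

Answer: yes

Derivation:
Op 1: place BR@(4,2)
Op 2: place WB@(0,0)
Op 3: place BB@(0,3)
Op 4: place WK@(0,4)
Op 5: remove (0,0)
Op 6: remove (0,3)
Op 7: place WR@(4,1)
Op 8: place BK@(3,0)
Op 9: remove (4,1)
Per-piece attacks for W:
  WK@(0,4): attacks (0,3) (1,4) (1,3)
W attacks (1,3): yes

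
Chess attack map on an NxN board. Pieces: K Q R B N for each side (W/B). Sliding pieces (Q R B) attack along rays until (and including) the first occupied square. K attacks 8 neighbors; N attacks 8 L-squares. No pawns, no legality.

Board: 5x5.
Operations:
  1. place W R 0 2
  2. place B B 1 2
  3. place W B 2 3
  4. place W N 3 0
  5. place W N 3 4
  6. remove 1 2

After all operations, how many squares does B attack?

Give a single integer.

Answer: 0

Derivation:
Op 1: place WR@(0,2)
Op 2: place BB@(1,2)
Op 3: place WB@(2,3)
Op 4: place WN@(3,0)
Op 5: place WN@(3,4)
Op 6: remove (1,2)
Per-piece attacks for B:
Union (0 distinct): (none)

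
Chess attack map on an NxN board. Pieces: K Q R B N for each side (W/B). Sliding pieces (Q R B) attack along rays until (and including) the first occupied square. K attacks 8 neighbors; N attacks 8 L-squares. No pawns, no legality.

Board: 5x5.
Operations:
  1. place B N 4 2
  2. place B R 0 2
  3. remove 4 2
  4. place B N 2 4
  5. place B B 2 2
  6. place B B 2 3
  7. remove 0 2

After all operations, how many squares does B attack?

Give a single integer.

Op 1: place BN@(4,2)
Op 2: place BR@(0,2)
Op 3: remove (4,2)
Op 4: place BN@(2,4)
Op 5: place BB@(2,2)
Op 6: place BB@(2,3)
Op 7: remove (0,2)
Per-piece attacks for B:
  BB@(2,2): attacks (3,3) (4,4) (3,1) (4,0) (1,3) (0,4) (1,1) (0,0)
  BB@(2,3): attacks (3,4) (3,2) (4,1) (1,4) (1,2) (0,1)
  BN@(2,4): attacks (3,2) (4,3) (1,2) (0,3)
Union (16 distinct): (0,0) (0,1) (0,3) (0,4) (1,1) (1,2) (1,3) (1,4) (3,1) (3,2) (3,3) (3,4) (4,0) (4,1) (4,3) (4,4)

Answer: 16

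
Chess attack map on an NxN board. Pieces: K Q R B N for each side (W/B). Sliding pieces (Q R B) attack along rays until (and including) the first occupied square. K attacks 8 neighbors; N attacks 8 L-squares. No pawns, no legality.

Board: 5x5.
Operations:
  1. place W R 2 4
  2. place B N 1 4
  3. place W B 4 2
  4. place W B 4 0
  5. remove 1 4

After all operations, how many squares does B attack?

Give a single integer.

Op 1: place WR@(2,4)
Op 2: place BN@(1,4)
Op 3: place WB@(4,2)
Op 4: place WB@(4,0)
Op 5: remove (1,4)
Per-piece attacks for B:
Union (0 distinct): (none)

Answer: 0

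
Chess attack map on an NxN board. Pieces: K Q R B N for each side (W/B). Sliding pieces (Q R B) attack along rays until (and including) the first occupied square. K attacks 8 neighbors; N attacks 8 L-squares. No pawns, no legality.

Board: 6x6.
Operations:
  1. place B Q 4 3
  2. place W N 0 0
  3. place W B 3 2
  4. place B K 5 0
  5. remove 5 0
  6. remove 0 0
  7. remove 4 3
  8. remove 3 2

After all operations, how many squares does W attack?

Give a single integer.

Answer: 0

Derivation:
Op 1: place BQ@(4,3)
Op 2: place WN@(0,0)
Op 3: place WB@(3,2)
Op 4: place BK@(5,0)
Op 5: remove (5,0)
Op 6: remove (0,0)
Op 7: remove (4,3)
Op 8: remove (3,2)
Per-piece attacks for W:
Union (0 distinct): (none)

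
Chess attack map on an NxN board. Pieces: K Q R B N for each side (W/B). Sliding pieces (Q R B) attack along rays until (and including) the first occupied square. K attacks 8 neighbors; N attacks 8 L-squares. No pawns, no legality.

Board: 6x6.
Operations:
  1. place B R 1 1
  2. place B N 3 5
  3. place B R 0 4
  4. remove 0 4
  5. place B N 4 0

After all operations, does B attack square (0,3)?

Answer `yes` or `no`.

Op 1: place BR@(1,1)
Op 2: place BN@(3,5)
Op 3: place BR@(0,4)
Op 4: remove (0,4)
Op 5: place BN@(4,0)
Per-piece attacks for B:
  BR@(1,1): attacks (1,2) (1,3) (1,4) (1,5) (1,0) (2,1) (3,1) (4,1) (5,1) (0,1)
  BN@(3,5): attacks (4,3) (5,4) (2,3) (1,4)
  BN@(4,0): attacks (5,2) (3,2) (2,1)
B attacks (0,3): no

Answer: no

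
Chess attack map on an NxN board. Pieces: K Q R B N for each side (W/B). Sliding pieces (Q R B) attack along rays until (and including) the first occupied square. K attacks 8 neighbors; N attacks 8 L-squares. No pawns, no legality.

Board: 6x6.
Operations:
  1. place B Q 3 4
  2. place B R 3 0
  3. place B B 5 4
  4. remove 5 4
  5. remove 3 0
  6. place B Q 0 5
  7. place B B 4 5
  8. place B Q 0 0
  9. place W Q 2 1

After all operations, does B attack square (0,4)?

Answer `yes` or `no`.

Answer: yes

Derivation:
Op 1: place BQ@(3,4)
Op 2: place BR@(3,0)
Op 3: place BB@(5,4)
Op 4: remove (5,4)
Op 5: remove (3,0)
Op 6: place BQ@(0,5)
Op 7: place BB@(4,5)
Op 8: place BQ@(0,0)
Op 9: place WQ@(2,1)
Per-piece attacks for B:
  BQ@(0,0): attacks (0,1) (0,2) (0,3) (0,4) (0,5) (1,0) (2,0) (3,0) (4,0) (5,0) (1,1) (2,2) (3,3) (4,4) (5,5) [ray(0,1) blocked at (0,5)]
  BQ@(0,5): attacks (0,4) (0,3) (0,2) (0,1) (0,0) (1,5) (2,5) (3,5) (4,5) (1,4) (2,3) (3,2) (4,1) (5,0) [ray(0,-1) blocked at (0,0); ray(1,0) blocked at (4,5)]
  BQ@(3,4): attacks (3,5) (3,3) (3,2) (3,1) (3,0) (4,4) (5,4) (2,4) (1,4) (0,4) (4,5) (4,3) (5,2) (2,5) (2,3) (1,2) (0,1) [ray(1,1) blocked at (4,5)]
  BB@(4,5): attacks (5,4) (3,4) [ray(-1,-1) blocked at (3,4)]
B attacks (0,4): yes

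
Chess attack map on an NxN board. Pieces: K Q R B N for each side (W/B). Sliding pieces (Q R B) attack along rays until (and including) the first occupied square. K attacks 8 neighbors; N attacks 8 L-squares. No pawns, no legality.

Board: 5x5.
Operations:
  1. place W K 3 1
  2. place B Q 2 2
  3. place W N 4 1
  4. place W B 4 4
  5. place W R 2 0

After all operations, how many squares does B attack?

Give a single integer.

Answer: 15

Derivation:
Op 1: place WK@(3,1)
Op 2: place BQ@(2,2)
Op 3: place WN@(4,1)
Op 4: place WB@(4,4)
Op 5: place WR@(2,0)
Per-piece attacks for B:
  BQ@(2,2): attacks (2,3) (2,4) (2,1) (2,0) (3,2) (4,2) (1,2) (0,2) (3,3) (4,4) (3,1) (1,3) (0,4) (1,1) (0,0) [ray(0,-1) blocked at (2,0); ray(1,1) blocked at (4,4); ray(1,-1) blocked at (3,1)]
Union (15 distinct): (0,0) (0,2) (0,4) (1,1) (1,2) (1,3) (2,0) (2,1) (2,3) (2,4) (3,1) (3,2) (3,3) (4,2) (4,4)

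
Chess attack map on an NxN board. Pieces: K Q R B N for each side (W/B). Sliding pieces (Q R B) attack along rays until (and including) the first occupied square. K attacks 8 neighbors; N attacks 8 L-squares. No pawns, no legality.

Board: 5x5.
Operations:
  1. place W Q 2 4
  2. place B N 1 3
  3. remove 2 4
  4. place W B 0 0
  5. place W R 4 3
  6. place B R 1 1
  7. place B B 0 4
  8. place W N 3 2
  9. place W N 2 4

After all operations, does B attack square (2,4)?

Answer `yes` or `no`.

Answer: no

Derivation:
Op 1: place WQ@(2,4)
Op 2: place BN@(1,3)
Op 3: remove (2,4)
Op 4: place WB@(0,0)
Op 5: place WR@(4,3)
Op 6: place BR@(1,1)
Op 7: place BB@(0,4)
Op 8: place WN@(3,2)
Op 9: place WN@(2,4)
Per-piece attacks for B:
  BB@(0,4): attacks (1,3) [ray(1,-1) blocked at (1,3)]
  BR@(1,1): attacks (1,2) (1,3) (1,0) (2,1) (3,1) (4,1) (0,1) [ray(0,1) blocked at (1,3)]
  BN@(1,3): attacks (3,4) (2,1) (3,2) (0,1)
B attacks (2,4): no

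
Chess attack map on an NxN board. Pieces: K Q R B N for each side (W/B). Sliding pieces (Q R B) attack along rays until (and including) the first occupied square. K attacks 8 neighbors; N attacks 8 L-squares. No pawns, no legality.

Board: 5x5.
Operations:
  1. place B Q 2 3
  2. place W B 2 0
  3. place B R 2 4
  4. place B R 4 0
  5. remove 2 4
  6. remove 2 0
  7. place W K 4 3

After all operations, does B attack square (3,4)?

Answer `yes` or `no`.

Answer: yes

Derivation:
Op 1: place BQ@(2,3)
Op 2: place WB@(2,0)
Op 3: place BR@(2,4)
Op 4: place BR@(4,0)
Op 5: remove (2,4)
Op 6: remove (2,0)
Op 7: place WK@(4,3)
Per-piece attacks for B:
  BQ@(2,3): attacks (2,4) (2,2) (2,1) (2,0) (3,3) (4,3) (1,3) (0,3) (3,4) (3,2) (4,1) (1,4) (1,2) (0,1) [ray(1,0) blocked at (4,3)]
  BR@(4,0): attacks (4,1) (4,2) (4,3) (3,0) (2,0) (1,0) (0,0) [ray(0,1) blocked at (4,3)]
B attacks (3,4): yes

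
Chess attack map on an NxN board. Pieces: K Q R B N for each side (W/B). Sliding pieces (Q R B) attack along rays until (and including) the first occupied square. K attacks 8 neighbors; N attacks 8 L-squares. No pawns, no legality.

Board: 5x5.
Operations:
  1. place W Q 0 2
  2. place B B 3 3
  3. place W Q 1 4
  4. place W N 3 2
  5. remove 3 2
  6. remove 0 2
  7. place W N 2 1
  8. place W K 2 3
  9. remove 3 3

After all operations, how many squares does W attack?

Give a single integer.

Answer: 18

Derivation:
Op 1: place WQ@(0,2)
Op 2: place BB@(3,3)
Op 3: place WQ@(1,4)
Op 4: place WN@(3,2)
Op 5: remove (3,2)
Op 6: remove (0,2)
Op 7: place WN@(2,1)
Op 8: place WK@(2,3)
Op 9: remove (3,3)
Per-piece attacks for W:
  WQ@(1,4): attacks (1,3) (1,2) (1,1) (1,0) (2,4) (3,4) (4,4) (0,4) (2,3) (0,3) [ray(1,-1) blocked at (2,3)]
  WN@(2,1): attacks (3,3) (4,2) (1,3) (0,2) (4,0) (0,0)
  WK@(2,3): attacks (2,4) (2,2) (3,3) (1,3) (3,4) (3,2) (1,4) (1,2)
Union (18 distinct): (0,0) (0,2) (0,3) (0,4) (1,0) (1,1) (1,2) (1,3) (1,4) (2,2) (2,3) (2,4) (3,2) (3,3) (3,4) (4,0) (4,2) (4,4)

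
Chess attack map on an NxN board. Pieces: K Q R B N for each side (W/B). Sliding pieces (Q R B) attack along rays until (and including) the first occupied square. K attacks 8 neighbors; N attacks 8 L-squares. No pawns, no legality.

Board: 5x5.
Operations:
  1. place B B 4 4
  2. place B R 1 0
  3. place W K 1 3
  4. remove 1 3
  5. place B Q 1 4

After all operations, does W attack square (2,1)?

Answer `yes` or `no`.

Op 1: place BB@(4,4)
Op 2: place BR@(1,0)
Op 3: place WK@(1,3)
Op 4: remove (1,3)
Op 5: place BQ@(1,4)
Per-piece attacks for W:
W attacks (2,1): no

Answer: no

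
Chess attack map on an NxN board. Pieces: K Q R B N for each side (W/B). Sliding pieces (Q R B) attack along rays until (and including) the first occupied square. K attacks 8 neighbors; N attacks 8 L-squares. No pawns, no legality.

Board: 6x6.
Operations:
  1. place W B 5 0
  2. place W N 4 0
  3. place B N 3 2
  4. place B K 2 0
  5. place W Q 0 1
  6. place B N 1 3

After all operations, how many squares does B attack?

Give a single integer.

Answer: 17

Derivation:
Op 1: place WB@(5,0)
Op 2: place WN@(4,0)
Op 3: place BN@(3,2)
Op 4: place BK@(2,0)
Op 5: place WQ@(0,1)
Op 6: place BN@(1,3)
Per-piece attacks for B:
  BN@(1,3): attacks (2,5) (3,4) (0,5) (2,1) (3,2) (0,1)
  BK@(2,0): attacks (2,1) (3,0) (1,0) (3,1) (1,1)
  BN@(3,2): attacks (4,4) (5,3) (2,4) (1,3) (4,0) (5,1) (2,0) (1,1)
Union (17 distinct): (0,1) (0,5) (1,0) (1,1) (1,3) (2,0) (2,1) (2,4) (2,5) (3,0) (3,1) (3,2) (3,4) (4,0) (4,4) (5,1) (5,3)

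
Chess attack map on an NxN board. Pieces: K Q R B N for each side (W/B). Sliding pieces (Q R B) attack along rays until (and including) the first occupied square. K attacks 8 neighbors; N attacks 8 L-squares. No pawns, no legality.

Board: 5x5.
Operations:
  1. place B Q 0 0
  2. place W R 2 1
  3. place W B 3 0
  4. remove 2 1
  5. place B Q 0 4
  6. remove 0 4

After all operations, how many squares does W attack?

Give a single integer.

Op 1: place BQ@(0,0)
Op 2: place WR@(2,1)
Op 3: place WB@(3,0)
Op 4: remove (2,1)
Op 5: place BQ@(0,4)
Op 6: remove (0,4)
Per-piece attacks for W:
  WB@(3,0): attacks (4,1) (2,1) (1,2) (0,3)
Union (4 distinct): (0,3) (1,2) (2,1) (4,1)

Answer: 4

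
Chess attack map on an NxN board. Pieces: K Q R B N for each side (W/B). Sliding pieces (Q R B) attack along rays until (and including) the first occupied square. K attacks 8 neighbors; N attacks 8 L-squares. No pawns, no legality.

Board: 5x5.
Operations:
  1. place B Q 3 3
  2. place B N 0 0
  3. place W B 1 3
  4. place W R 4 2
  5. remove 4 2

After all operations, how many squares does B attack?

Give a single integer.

Answer: 15

Derivation:
Op 1: place BQ@(3,3)
Op 2: place BN@(0,0)
Op 3: place WB@(1,3)
Op 4: place WR@(4,2)
Op 5: remove (4,2)
Per-piece attacks for B:
  BN@(0,0): attacks (1,2) (2,1)
  BQ@(3,3): attacks (3,4) (3,2) (3,1) (3,0) (4,3) (2,3) (1,3) (4,4) (4,2) (2,4) (2,2) (1,1) (0,0) [ray(-1,0) blocked at (1,3); ray(-1,-1) blocked at (0,0)]
Union (15 distinct): (0,0) (1,1) (1,2) (1,3) (2,1) (2,2) (2,3) (2,4) (3,0) (3,1) (3,2) (3,4) (4,2) (4,3) (4,4)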